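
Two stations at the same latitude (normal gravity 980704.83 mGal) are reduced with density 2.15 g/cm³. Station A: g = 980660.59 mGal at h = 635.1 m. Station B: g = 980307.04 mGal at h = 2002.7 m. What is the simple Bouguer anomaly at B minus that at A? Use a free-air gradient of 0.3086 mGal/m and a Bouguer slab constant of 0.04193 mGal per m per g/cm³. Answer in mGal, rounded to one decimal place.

-54.8

Δg_SB(A) = 980660.59 − 980704.83 + 0.3086×635.1 − 0.04193×2.15×635.1 = 94.50 mGal
Δg_SB(B) = 980307.04 − 980704.83 + 0.3086×2002.7 − 0.04193×2.15×2002.7 = 39.70 mGal
Difference = 39.70 − (94.50) = -54.80 mGal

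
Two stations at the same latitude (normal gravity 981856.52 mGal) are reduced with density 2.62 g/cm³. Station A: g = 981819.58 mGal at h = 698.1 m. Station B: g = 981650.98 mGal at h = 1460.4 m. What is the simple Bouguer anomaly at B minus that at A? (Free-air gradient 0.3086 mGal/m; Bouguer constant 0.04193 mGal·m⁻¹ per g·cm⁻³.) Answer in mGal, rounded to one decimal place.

Δg_SB(A) = 981819.58 − 981856.52 + 0.3086×698.1 − 0.04193×2.62×698.1 = 101.80 mGal
Δg_SB(B) = 981650.98 − 981856.52 + 0.3086×1460.4 − 0.04193×2.62×1460.4 = 84.70 mGal
Difference = 84.70 − (101.80) = -17.10 mGal

-17.1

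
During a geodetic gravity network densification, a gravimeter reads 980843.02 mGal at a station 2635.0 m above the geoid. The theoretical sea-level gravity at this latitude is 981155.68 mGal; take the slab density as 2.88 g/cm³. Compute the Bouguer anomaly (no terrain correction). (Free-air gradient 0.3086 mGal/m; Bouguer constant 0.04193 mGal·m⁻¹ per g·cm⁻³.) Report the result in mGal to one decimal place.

Free-air correction = 0.3086 × 2635.0 = 813.16 mGal
Free-air anomaly = 980843.02 − 981155.68 + (813.16) = 500.50 mGal
Bouguer slab correction = 0.04193 × 2.88 × 2635.0 = 318.20 mGal
Simple Bouguer anomaly = 500.50 − (318.20) = 182.30 mGal

182.3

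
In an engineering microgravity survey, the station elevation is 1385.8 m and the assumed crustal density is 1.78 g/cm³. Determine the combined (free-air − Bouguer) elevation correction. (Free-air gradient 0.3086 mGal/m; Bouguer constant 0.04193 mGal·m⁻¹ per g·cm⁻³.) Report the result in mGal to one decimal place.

Combined gradient = 0.3086 − 0.04193 × 1.78 = 0.2339646 mGal/m
Combined elevation correction = 0.2339646 × 1385.8 = 324.2 mGal

324.2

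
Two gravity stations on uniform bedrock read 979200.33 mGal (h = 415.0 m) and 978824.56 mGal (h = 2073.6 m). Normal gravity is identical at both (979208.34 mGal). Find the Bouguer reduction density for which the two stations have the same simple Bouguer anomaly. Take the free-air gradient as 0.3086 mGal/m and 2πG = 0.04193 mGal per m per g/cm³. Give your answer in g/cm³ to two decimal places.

1.96

Δg_obs = 978824.56 − 979200.33 = -375.77 mGal over Δh = 2073.6 − 415.0 = 1658.6 m
Equal Bouguer anomalies ⇒ Δg_obs + (0.3086 − 0.04193ρ)·Δh = 0
0.3086 − 0.04193ρ = −Δg_obs/Δh = 0.22656
ρ = (0.3086 − 0.22656) / 0.04193 = 1.96 g/cm³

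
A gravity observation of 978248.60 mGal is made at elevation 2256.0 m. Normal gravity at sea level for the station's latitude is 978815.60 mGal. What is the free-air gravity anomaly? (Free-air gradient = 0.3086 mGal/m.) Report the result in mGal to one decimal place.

129.2

Free-air correction = 0.3086 × 2256.0 = 696.20 mGal
Free-air anomaly = 978248.60 − 978815.60 + (696.20) = 129.20 mGal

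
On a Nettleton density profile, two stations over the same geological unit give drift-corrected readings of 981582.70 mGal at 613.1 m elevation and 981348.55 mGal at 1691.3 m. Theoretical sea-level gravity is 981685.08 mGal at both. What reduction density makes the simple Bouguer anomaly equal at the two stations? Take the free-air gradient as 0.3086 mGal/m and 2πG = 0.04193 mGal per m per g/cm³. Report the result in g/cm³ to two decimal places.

2.18

Δg_obs = 981348.55 − 981582.70 = -234.15 mGal over Δh = 1691.3 − 613.1 = 1078.2 m
Equal Bouguer anomalies ⇒ Δg_obs + (0.3086 − 0.04193ρ)·Δh = 0
0.3086 − 0.04193ρ = −Δg_obs/Δh = 0.21717
ρ = (0.3086 − 0.21717) / 0.04193 = 2.18 g/cm³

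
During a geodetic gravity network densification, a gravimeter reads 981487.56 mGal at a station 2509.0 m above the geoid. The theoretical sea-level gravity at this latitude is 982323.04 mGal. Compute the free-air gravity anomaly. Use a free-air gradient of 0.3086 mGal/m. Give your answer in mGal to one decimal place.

Free-air correction = 0.3086 × 2509.0 = 774.28 mGal
Free-air anomaly = 981487.56 − 982323.04 + (774.28) = -61.20 mGal

-61.2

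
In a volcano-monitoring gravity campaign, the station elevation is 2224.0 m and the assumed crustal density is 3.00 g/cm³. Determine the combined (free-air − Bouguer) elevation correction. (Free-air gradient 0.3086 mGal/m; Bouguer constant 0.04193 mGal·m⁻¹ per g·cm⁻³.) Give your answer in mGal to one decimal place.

Combined gradient = 0.3086 − 0.04193 × 3.00 = 0.1828100 mGal/m
Combined elevation correction = 0.1828100 × 2224.0 = 406.6 mGal

406.6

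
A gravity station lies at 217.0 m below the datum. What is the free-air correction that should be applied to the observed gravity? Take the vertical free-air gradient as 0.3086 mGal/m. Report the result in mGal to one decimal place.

Free-air correction = 0.3086 × -217.0 = -67.0 mGal

-67.0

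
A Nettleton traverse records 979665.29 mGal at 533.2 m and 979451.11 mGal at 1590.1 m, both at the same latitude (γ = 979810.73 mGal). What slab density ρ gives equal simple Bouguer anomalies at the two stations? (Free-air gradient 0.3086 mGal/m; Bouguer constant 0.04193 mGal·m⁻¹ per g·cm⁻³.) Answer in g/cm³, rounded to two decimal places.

2.53

Δg_obs = 979451.11 − 979665.29 = -214.18 mGal over Δh = 1590.1 − 533.2 = 1056.9 m
Equal Bouguer anomalies ⇒ Δg_obs + (0.3086 − 0.04193ρ)·Δh = 0
0.3086 − 0.04193ρ = −Δg_obs/Δh = 0.20265
ρ = (0.3086 − 0.20265) / 0.04193 = 2.53 g/cm³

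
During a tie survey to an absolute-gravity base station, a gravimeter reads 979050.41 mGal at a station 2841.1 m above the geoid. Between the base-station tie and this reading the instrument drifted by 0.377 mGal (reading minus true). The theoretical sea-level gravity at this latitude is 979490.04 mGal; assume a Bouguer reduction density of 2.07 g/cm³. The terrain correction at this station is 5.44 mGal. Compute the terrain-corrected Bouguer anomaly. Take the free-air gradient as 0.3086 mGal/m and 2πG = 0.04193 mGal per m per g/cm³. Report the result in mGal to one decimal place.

Drift-corrected reading = 979050.41 − (0.377) = 979050.033 mGal
Free-air correction = 0.3086 × 2841.1 = 876.76 mGal
Free-air anomaly = 979050.033 − 979490.04 + (876.76) = 436.753 mGal
Bouguer slab correction = 0.04193 × 2.07 × 2841.1 = 246.59 mGal
Simple Bouguer anomaly = 436.753 − (246.59) = 190.163 mGal
Complete Bouguer anomaly = 190.163 + 5.44 = 195.603 mGal

195.6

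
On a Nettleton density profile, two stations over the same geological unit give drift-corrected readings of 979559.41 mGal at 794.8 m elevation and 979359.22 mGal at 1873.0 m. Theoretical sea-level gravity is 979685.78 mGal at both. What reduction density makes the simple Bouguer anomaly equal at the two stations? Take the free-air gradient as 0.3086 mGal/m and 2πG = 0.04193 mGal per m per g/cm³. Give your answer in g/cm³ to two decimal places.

Δg_obs = 979359.22 − 979559.41 = -200.19 mGal over Δh = 1873.0 − 794.8 = 1078.2 m
Equal Bouguer anomalies ⇒ Δg_obs + (0.3086 − 0.04193ρ)·Δh = 0
0.3086 − 0.04193ρ = −Δg_obs/Δh = 0.18567
ρ = (0.3086 − 0.18567) / 0.04193 = 2.93 g/cm³

2.93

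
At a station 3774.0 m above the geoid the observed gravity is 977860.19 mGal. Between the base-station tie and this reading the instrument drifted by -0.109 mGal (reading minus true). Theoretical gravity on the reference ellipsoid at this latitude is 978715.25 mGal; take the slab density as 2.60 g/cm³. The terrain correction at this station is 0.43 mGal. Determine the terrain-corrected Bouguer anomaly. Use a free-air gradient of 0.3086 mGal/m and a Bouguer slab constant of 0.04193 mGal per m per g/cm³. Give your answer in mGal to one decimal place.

-101.3

Drift-corrected reading = 977860.19 − (-0.109) = 977860.299 mGal
Free-air correction = 0.3086 × 3774.0 = 1164.66 mGal
Free-air anomaly = 977860.299 − 978715.25 + (1164.66) = 309.709 mGal
Bouguer slab correction = 0.04193 × 2.60 × 3774.0 = 411.43 mGal
Simple Bouguer anomaly = 309.709 − (411.43) = -101.721 mGal
Complete Bouguer anomaly = -101.721 + 0.43 = -101.291 mGal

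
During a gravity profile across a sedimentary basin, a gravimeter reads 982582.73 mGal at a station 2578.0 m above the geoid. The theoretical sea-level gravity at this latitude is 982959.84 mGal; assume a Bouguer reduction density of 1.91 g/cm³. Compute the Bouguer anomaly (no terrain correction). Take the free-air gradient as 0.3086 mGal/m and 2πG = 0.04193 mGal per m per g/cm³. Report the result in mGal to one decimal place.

212.0

Free-air correction = 0.3086 × 2578.0 = 795.57 mGal
Free-air anomaly = 982582.73 − 982959.84 + (795.57) = 418.46 mGal
Bouguer slab correction = 0.04193 × 1.91 × 2578.0 = 206.46 mGal
Simple Bouguer anomaly = 418.46 − (206.46) = 212.00 mGal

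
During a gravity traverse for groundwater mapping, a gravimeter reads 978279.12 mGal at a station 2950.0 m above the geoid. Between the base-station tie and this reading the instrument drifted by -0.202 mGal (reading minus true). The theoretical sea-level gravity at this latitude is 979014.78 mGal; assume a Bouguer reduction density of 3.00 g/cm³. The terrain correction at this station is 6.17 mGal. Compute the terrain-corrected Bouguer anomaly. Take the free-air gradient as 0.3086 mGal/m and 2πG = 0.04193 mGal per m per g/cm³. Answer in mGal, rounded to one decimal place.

Drift-corrected reading = 978279.12 − (-0.202) = 978279.322 mGal
Free-air correction = 0.3086 × 2950.0 = 910.37 mGal
Free-air anomaly = 978279.322 − 979014.78 + (910.37) = 174.912 mGal
Bouguer slab correction = 0.04193 × 3.00 × 2950.0 = 371.08 mGal
Simple Bouguer anomaly = 174.912 − (371.08) = -196.168 mGal
Complete Bouguer anomaly = -196.168 + 6.17 = -189.998 mGal

-190.0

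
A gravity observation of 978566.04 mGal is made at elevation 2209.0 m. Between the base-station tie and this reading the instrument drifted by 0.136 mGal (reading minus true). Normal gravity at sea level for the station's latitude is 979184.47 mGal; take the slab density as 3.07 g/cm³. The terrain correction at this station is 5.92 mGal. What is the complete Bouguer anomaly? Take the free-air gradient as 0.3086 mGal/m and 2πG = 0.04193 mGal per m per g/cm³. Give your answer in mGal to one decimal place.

-215.3

Drift-corrected reading = 978566.04 − (0.136) = 978565.904 mGal
Free-air correction = 0.3086 × 2209.0 = 681.70 mGal
Free-air anomaly = 978565.904 − 979184.47 + (681.70) = 63.134 mGal
Bouguer slab correction = 0.04193 × 3.07 × 2209.0 = 284.35 mGal
Simple Bouguer anomaly = 63.134 − (284.35) = -221.216 mGal
Complete Bouguer anomaly = -221.216 + 5.92 = -215.296 mGal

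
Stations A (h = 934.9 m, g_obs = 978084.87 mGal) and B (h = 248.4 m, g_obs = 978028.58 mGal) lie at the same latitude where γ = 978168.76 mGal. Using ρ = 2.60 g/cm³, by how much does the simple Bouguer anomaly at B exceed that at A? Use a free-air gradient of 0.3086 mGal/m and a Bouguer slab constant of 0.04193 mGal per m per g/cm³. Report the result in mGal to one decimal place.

Δg_SB(A) = 978084.87 − 978168.76 + 0.3086×934.9 − 0.04193×2.60×934.9 = 102.70 mGal
Δg_SB(B) = 978028.58 − 978168.76 + 0.3086×248.4 − 0.04193×2.60×248.4 = -90.60 mGal
Difference = -90.60 − (102.70) = -193.30 mGal

-193.3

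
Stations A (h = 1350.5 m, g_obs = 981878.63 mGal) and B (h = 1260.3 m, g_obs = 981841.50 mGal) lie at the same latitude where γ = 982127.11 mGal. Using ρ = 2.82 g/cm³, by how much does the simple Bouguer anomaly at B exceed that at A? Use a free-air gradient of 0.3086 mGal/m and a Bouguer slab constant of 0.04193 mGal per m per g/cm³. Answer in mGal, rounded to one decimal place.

Δg_SB(A) = 981878.63 − 982127.11 + 0.3086×1350.5 − 0.04193×2.82×1350.5 = 8.60 mGal
Δg_SB(B) = 981841.50 − 982127.11 + 0.3086×1260.3 − 0.04193×2.82×1260.3 = -45.70 mGal
Difference = -45.70 − (8.60) = -54.30 mGal

-54.3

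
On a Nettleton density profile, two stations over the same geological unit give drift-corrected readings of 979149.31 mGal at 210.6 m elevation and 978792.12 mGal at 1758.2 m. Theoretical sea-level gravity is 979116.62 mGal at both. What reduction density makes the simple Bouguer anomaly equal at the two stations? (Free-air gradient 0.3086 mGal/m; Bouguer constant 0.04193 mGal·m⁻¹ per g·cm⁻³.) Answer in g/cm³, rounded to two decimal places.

Δg_obs = 978792.12 − 979149.31 = -357.19 mGal over Δh = 1758.2 − 210.6 = 1547.6 m
Equal Bouguer anomalies ⇒ Δg_obs + (0.3086 − 0.04193ρ)·Δh = 0
0.3086 − 0.04193ρ = −Δg_obs/Δh = 0.23080
ρ = (0.3086 − 0.23080) / 0.04193 = 1.86 g/cm³

1.86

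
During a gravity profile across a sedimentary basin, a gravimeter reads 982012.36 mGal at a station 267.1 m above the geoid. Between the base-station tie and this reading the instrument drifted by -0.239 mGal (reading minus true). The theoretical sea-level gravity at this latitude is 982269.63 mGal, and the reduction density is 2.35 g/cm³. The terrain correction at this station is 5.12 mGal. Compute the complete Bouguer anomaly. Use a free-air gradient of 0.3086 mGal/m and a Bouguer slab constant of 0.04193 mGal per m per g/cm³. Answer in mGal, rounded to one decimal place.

-195.8

Drift-corrected reading = 982012.36 − (-0.239) = 982012.599 mGal
Free-air correction = 0.3086 × 267.1 = 82.43 mGal
Free-air anomaly = 982012.599 − 982269.63 + (82.43) = -174.601 mGal
Bouguer slab correction = 0.04193 × 2.35 × 267.1 = 26.32 mGal
Simple Bouguer anomaly = -174.601 − (26.32) = -200.921 mGal
Complete Bouguer anomaly = -200.921 + 5.12 = -195.801 mGal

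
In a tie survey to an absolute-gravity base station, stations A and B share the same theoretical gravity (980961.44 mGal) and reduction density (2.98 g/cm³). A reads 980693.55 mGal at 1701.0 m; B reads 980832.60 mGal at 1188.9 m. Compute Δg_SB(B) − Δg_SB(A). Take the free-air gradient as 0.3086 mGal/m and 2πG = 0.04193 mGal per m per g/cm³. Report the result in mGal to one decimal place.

45.0

Δg_SB(A) = 980693.55 − 980961.44 + 0.3086×1701.0 − 0.04193×2.98×1701.0 = 44.50 mGal
Δg_SB(B) = 980832.60 − 980961.44 + 0.3086×1188.9 − 0.04193×2.98×1188.9 = 89.50 mGal
Difference = 89.50 − (44.50) = 45.00 mGal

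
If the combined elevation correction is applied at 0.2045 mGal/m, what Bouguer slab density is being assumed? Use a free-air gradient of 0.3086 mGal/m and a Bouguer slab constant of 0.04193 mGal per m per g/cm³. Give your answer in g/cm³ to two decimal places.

2.48

0.2045 = 0.3086 − 0.04193 × ρ
ρ = (0.3086 − 0.2045) / 0.04193 = 2.48 g/cm³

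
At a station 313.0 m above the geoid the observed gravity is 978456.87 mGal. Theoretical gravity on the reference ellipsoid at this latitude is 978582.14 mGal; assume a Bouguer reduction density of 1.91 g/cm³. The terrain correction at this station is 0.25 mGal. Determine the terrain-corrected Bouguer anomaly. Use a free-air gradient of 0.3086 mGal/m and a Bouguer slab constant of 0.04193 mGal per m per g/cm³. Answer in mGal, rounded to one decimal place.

-53.5

Free-air correction = 0.3086 × 313.0 = 96.59 mGal
Free-air anomaly = 978456.87 − 978582.14 + (96.59) = -28.68 mGal
Bouguer slab correction = 0.04193 × 1.91 × 313.0 = 25.07 mGal
Simple Bouguer anomaly = -28.68 − (25.07) = -53.75 mGal
Complete Bouguer anomaly = -53.75 + 0.25 = -53.50 mGal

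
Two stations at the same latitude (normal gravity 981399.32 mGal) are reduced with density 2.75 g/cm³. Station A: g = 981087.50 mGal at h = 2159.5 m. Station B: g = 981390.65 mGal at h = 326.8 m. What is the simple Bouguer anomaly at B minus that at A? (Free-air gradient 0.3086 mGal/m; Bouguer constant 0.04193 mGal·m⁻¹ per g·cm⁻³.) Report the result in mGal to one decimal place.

Δg_SB(A) = 981087.50 − 981399.32 + 0.3086×2159.5 − 0.04193×2.75×2159.5 = 105.60 mGal
Δg_SB(B) = 981390.65 − 981399.32 + 0.3086×326.8 − 0.04193×2.75×326.8 = 54.50 mGal
Difference = 54.50 − (105.60) = -51.10 mGal

-51.1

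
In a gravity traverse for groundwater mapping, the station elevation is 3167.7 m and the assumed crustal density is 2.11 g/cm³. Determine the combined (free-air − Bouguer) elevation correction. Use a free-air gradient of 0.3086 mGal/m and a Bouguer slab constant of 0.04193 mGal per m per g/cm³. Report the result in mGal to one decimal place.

697.3

Combined gradient = 0.3086 − 0.04193 × 2.11 = 0.2201277 mGal/m
Combined elevation correction = 0.2201277 × 3167.7 = 697.3 mGal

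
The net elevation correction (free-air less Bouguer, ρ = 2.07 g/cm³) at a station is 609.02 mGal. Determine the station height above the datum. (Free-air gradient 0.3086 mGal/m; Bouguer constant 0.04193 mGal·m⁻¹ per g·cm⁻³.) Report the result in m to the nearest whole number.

2746

Combined gradient = 0.3086 − 0.04193 × 2.07 = 0.2218049 mGal/m
h = 609.02 / 0.2218049 = 2745.75 m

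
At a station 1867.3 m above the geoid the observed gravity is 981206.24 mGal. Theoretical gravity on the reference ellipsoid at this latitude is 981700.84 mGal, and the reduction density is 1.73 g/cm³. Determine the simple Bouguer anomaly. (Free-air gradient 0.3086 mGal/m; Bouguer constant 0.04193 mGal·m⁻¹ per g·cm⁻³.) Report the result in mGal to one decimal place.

Free-air correction = 0.3086 × 1867.3 = 576.25 mGal
Free-air anomaly = 981206.24 − 981700.84 + (576.25) = 81.65 mGal
Bouguer slab correction = 0.04193 × 1.73 × 1867.3 = 135.45 mGal
Simple Bouguer anomaly = 81.65 − (135.45) = -53.80 mGal

-53.8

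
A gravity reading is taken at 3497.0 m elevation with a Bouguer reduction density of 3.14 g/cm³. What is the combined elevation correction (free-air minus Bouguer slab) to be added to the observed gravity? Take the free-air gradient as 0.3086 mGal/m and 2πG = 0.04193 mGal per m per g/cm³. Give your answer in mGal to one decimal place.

Combined gradient = 0.3086 − 0.04193 × 3.14 = 0.1769398 mGal/m
Combined elevation correction = 0.1769398 × 3497.0 = 618.8 mGal

618.8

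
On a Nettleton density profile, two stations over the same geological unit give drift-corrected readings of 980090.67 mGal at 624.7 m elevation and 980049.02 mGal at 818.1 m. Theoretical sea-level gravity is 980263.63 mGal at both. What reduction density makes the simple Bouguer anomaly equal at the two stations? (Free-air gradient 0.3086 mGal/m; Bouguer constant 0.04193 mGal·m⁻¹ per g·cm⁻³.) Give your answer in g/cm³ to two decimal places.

2.22

Δg_obs = 980049.02 − 980090.67 = -41.65 mGal over Δh = 818.1 − 624.7 = 193.4 m
Equal Bouguer anomalies ⇒ Δg_obs + (0.3086 − 0.04193ρ)·Δh = 0
0.3086 − 0.04193ρ = −Δg_obs/Δh = 0.21536
ρ = (0.3086 − 0.21536) / 0.04193 = 2.22 g/cm³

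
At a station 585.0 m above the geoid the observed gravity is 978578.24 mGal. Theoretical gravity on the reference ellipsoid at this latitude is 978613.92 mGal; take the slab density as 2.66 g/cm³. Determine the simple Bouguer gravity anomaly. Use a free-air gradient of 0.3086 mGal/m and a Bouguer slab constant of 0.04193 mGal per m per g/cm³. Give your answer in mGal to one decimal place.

Free-air correction = 0.3086 × 585.0 = 180.53 mGal
Free-air anomaly = 978578.24 − 978613.92 + (180.53) = 144.85 mGal
Bouguer slab correction = 0.04193 × 2.66 × 585.0 = 65.25 mGal
Simple Bouguer anomaly = 144.85 − (65.25) = 79.60 mGal

79.6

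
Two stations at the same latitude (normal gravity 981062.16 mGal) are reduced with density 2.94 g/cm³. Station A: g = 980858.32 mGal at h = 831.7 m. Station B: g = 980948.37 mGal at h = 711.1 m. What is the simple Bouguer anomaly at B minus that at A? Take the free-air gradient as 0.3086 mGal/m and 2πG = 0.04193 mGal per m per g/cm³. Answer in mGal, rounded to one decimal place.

67.7

Δg_SB(A) = 980858.32 − 981062.16 + 0.3086×831.7 − 0.04193×2.94×831.7 = -49.70 mGal
Δg_SB(B) = 980948.37 − 981062.16 + 0.3086×711.1 − 0.04193×2.94×711.1 = 18.00 mGal
Difference = 18.00 − (-49.70) = 67.70 mGal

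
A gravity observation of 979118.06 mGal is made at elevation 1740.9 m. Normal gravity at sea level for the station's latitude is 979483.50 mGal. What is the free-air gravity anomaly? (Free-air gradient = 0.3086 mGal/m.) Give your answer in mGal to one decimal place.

Free-air correction = 0.3086 × 1740.9 = 537.24 mGal
Free-air anomaly = 979118.06 − 979483.50 + (537.24) = 171.80 mGal

171.8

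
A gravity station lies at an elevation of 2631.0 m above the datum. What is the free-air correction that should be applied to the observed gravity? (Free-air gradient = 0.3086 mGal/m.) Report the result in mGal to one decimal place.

Free-air correction = 0.3086 × 2631.0 = 811.9 mGal

811.9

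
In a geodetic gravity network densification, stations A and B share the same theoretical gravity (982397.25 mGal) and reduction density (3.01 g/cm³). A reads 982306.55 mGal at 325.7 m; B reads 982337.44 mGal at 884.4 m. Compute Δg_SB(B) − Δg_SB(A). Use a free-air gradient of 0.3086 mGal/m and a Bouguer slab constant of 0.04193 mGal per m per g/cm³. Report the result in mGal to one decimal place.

Δg_SB(A) = 982306.55 − 982397.25 + 0.3086×325.7 − 0.04193×3.01×325.7 = -31.30 mGal
Δg_SB(B) = 982337.44 − 982397.25 + 0.3086×884.4 − 0.04193×3.01×884.4 = 101.50 mGal
Difference = 101.50 − (-31.30) = 132.80 mGal

132.8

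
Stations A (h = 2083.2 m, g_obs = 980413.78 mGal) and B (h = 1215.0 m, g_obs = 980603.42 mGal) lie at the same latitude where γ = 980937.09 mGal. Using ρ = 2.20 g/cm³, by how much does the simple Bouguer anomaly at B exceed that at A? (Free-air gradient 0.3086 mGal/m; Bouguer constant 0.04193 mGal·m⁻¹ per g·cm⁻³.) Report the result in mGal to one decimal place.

1.8

Δg_SB(A) = 980413.78 − 980937.09 + 0.3086×2083.2 − 0.04193×2.20×2083.2 = -72.60 mGal
Δg_SB(B) = 980603.42 − 980937.09 + 0.3086×1215.0 − 0.04193×2.20×1215.0 = -70.80 mGal
Difference = -70.80 − (-72.60) = 1.80 mGal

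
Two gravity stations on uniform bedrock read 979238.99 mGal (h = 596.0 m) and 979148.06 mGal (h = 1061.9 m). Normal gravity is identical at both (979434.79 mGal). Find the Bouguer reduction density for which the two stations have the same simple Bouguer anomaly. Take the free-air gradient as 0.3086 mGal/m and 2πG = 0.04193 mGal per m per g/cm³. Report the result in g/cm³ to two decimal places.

Δg_obs = 979148.06 − 979238.99 = -90.93 mGal over Δh = 1061.9 − 596.0 = 465.9 m
Equal Bouguer anomalies ⇒ Δg_obs + (0.3086 − 0.04193ρ)·Δh = 0
0.3086 − 0.04193ρ = −Δg_obs/Δh = 0.19517
ρ = (0.3086 − 0.19517) / 0.04193 = 2.71 g/cm³

2.71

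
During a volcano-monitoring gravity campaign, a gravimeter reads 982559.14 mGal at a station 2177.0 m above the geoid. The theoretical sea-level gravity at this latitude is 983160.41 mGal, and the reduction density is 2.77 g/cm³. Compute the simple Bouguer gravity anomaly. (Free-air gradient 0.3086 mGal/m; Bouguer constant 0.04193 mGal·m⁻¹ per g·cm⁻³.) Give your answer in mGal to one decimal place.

-182.3

Free-air correction = 0.3086 × 2177.0 = 671.82 mGal
Free-air anomaly = 982559.14 − 983160.41 + (671.82) = 70.55 mGal
Bouguer slab correction = 0.04193 × 2.77 × 2177.0 = 252.85 mGal
Simple Bouguer anomaly = 70.55 − (252.85) = -182.30 mGal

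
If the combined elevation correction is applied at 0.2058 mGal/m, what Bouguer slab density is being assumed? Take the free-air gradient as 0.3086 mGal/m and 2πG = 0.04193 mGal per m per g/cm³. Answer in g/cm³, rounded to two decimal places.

0.2058 = 0.3086 − 0.04193 × ρ
ρ = (0.3086 − 0.2058) / 0.04193 = 2.45 g/cm³

2.45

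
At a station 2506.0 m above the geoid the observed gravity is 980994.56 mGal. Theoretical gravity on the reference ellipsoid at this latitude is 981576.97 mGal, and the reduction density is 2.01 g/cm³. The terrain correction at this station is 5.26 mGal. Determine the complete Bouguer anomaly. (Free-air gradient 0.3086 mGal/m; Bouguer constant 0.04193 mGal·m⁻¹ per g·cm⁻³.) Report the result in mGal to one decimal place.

-15.0

Free-air correction = 0.3086 × 2506.0 = 773.35 mGal
Free-air anomaly = 980994.56 − 981576.97 + (773.35) = 190.94 mGal
Bouguer slab correction = 0.04193 × 2.01 × 2506.0 = 211.20 mGal
Simple Bouguer anomaly = 190.94 − (211.20) = -20.26 mGal
Complete Bouguer anomaly = -20.26 + 5.26 = -15.00 mGal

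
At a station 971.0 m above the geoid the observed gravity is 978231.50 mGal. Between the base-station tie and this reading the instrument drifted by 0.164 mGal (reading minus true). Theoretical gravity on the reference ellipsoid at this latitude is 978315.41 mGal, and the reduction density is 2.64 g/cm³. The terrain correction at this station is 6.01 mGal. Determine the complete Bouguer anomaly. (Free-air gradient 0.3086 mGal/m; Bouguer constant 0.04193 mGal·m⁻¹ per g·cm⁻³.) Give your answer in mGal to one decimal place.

Drift-corrected reading = 978231.50 − (0.164) = 978231.336 mGal
Free-air correction = 0.3086 × 971.0 = 299.65 mGal
Free-air anomaly = 978231.336 − 978315.41 + (299.65) = 215.576 mGal
Bouguer slab correction = 0.04193 × 2.64 × 971.0 = 107.49 mGal
Simple Bouguer anomaly = 215.576 − (107.49) = 108.086 mGal
Complete Bouguer anomaly = 108.086 + 6.01 = 114.096 mGal

114.1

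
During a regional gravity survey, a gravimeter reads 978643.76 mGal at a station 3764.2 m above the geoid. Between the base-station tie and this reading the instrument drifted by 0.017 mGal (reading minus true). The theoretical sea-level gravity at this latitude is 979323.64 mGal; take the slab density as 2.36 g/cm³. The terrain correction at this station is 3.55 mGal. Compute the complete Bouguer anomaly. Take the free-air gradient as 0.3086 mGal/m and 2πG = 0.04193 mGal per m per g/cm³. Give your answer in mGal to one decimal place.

Drift-corrected reading = 978643.76 − (0.017) = 978643.743 mGal
Free-air correction = 0.3086 × 3764.2 = 1161.63 mGal
Free-air anomaly = 978643.743 − 979323.64 + (1161.63) = 481.733 mGal
Bouguer slab correction = 0.04193 × 2.36 × 3764.2 = 372.49 mGal
Simple Bouguer anomaly = 481.733 − (372.49) = 109.243 mGal
Complete Bouguer anomaly = 109.243 + 3.55 = 112.793 mGal

112.8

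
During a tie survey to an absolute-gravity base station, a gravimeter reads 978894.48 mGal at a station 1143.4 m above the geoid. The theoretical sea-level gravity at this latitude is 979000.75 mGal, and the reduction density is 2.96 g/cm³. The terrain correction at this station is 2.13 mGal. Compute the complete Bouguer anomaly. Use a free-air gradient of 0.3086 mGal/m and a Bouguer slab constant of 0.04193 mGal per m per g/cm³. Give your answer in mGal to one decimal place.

Free-air correction = 0.3086 × 1143.4 = 352.85 mGal
Free-air anomaly = 978894.48 − 979000.75 + (352.85) = 246.58 mGal
Bouguer slab correction = 0.04193 × 2.96 × 1143.4 = 141.91 mGal
Simple Bouguer anomaly = 246.58 − (141.91) = 104.67 mGal
Complete Bouguer anomaly = 104.67 + 2.13 = 106.80 mGal

106.8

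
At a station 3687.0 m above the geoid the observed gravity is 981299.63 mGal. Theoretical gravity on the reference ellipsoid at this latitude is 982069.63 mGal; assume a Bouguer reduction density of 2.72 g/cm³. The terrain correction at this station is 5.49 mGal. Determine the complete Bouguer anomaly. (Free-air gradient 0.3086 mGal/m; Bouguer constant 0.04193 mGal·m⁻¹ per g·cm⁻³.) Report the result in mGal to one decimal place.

Free-air correction = 0.3086 × 3687.0 = 1137.81 mGal
Free-air anomaly = 981299.63 − 982069.63 + (1137.81) = 367.81 mGal
Bouguer slab correction = 0.04193 × 2.72 × 3687.0 = 420.50 mGal
Simple Bouguer anomaly = 367.81 − (420.50) = -52.69 mGal
Complete Bouguer anomaly = -52.69 + 5.49 = -47.20 mGal

-47.2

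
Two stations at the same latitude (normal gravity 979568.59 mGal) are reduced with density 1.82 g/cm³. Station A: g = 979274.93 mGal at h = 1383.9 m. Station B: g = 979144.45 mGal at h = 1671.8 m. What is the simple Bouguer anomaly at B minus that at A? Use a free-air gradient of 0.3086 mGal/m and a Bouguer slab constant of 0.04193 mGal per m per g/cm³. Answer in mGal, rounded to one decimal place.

Δg_SB(A) = 979274.93 − 979568.59 + 0.3086×1383.9 − 0.04193×1.82×1383.9 = 27.80 mGal
Δg_SB(B) = 979144.45 − 979568.59 + 0.3086×1671.8 − 0.04193×1.82×1671.8 = -35.80 mGal
Difference = -35.80 − (27.80) = -63.60 mGal

-63.6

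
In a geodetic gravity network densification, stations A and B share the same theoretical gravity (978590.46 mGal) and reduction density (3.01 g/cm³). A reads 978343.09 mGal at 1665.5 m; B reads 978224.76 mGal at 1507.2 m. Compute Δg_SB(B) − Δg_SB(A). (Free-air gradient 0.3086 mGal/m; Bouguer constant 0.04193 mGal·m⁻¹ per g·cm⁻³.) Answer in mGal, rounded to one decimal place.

Δg_SB(A) = 978343.09 − 978590.46 + 0.3086×1665.5 − 0.04193×3.01×1665.5 = 56.40 mGal
Δg_SB(B) = 978224.76 − 978590.46 + 0.3086×1507.2 − 0.04193×3.01×1507.2 = -90.80 mGal
Difference = -90.80 − (56.40) = -147.20 mGal

-147.2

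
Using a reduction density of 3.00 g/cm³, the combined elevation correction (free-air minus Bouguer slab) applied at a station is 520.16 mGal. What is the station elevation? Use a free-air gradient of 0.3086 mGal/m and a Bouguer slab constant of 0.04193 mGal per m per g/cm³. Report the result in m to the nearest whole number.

Combined gradient = 0.3086 − 0.04193 × 3.00 = 0.1828100 mGal/m
h = 520.16 / 0.1828100 = 2845.36 m

2845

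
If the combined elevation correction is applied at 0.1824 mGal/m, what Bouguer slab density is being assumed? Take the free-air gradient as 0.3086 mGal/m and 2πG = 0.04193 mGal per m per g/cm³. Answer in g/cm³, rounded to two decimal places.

0.1824 = 0.3086 − 0.04193 × ρ
ρ = (0.3086 − 0.1824) / 0.04193 = 3.01 g/cm³

3.01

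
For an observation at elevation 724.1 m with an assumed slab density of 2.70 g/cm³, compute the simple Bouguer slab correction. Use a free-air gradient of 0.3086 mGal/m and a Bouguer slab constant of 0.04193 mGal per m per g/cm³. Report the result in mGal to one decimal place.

82.0

Bouguer slab correction = 0.04193 × 2.70 × 724.1 = 82.0 mGal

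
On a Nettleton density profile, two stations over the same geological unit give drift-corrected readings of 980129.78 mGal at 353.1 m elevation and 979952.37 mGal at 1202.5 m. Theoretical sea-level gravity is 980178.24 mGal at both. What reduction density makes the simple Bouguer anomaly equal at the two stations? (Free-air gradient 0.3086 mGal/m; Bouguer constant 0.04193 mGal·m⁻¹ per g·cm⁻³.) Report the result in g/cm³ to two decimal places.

Δg_obs = 979952.37 − 980129.78 = -177.41 mGal over Δh = 1202.5 − 353.1 = 849.4 m
Equal Bouguer anomalies ⇒ Δg_obs + (0.3086 − 0.04193ρ)·Δh = 0
0.3086 − 0.04193ρ = −Δg_obs/Δh = 0.20887
ρ = (0.3086 − 0.20887) / 0.04193 = 2.38 g/cm³

2.38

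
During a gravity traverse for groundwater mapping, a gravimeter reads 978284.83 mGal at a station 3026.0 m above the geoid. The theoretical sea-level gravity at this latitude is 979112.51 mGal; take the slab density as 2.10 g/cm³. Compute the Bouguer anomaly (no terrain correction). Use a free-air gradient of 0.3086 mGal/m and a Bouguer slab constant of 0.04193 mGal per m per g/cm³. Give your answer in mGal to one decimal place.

Free-air correction = 0.3086 × 3026.0 = 933.82 mGal
Free-air anomaly = 978284.83 − 979112.51 + (933.82) = 106.14 mGal
Bouguer slab correction = 0.04193 × 2.10 × 3026.0 = 266.45 mGal
Simple Bouguer anomaly = 106.14 − (266.45) = -160.31 mGal

-160.3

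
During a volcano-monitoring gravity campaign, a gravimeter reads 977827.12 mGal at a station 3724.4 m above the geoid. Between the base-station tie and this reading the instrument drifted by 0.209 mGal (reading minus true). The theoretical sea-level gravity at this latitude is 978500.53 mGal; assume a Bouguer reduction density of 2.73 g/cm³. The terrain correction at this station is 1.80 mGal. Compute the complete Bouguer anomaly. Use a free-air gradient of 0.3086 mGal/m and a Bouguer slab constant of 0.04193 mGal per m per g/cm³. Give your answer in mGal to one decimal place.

Drift-corrected reading = 977827.12 − (0.209) = 977826.911 mGal
Free-air correction = 0.3086 × 3724.4 = 1149.35 mGal
Free-air anomaly = 977826.911 − 978500.53 + (1149.35) = 475.731 mGal
Bouguer slab correction = 0.04193 × 2.73 × 3724.4 = 426.33 mGal
Simple Bouguer anomaly = 475.731 − (426.33) = 49.401 mGal
Complete Bouguer anomaly = 49.401 + 1.80 = 51.201 mGal

51.2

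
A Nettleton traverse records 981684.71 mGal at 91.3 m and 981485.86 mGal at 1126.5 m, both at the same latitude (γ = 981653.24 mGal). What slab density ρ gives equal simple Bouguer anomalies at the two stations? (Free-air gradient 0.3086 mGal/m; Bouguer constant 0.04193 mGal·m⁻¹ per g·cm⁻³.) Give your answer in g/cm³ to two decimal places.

2.78

Δg_obs = 981485.86 − 981684.71 = -198.85 mGal over Δh = 1126.5 − 91.3 = 1035.2 m
Equal Bouguer anomalies ⇒ Δg_obs + (0.3086 − 0.04193ρ)·Δh = 0
0.3086 − 0.04193ρ = −Δg_obs/Δh = 0.19209
ρ = (0.3086 − 0.19209) / 0.04193 = 2.78 g/cm³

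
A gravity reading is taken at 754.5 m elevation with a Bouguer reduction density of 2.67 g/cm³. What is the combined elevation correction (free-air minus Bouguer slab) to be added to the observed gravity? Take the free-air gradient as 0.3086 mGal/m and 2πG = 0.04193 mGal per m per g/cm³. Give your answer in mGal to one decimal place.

Combined gradient = 0.3086 − 0.04193 × 2.67 = 0.1966469 mGal/m
Combined elevation correction = 0.1966469 × 754.5 = 148.4 mGal

148.4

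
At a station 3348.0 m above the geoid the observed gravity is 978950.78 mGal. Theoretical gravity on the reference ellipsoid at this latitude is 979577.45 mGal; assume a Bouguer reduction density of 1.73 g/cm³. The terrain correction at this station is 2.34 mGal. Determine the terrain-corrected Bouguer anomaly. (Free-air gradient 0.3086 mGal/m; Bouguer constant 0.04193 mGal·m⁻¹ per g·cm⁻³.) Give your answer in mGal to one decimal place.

Free-air correction = 0.3086 × 3348.0 = 1033.19 mGal
Free-air anomaly = 978950.78 − 979577.45 + (1033.19) = 406.52 mGal
Bouguer slab correction = 0.04193 × 1.73 × 3348.0 = 242.86 mGal
Simple Bouguer anomaly = 406.52 − (242.86) = 163.66 mGal
Complete Bouguer anomaly = 163.66 + 2.34 = 166.00 mGal

166.0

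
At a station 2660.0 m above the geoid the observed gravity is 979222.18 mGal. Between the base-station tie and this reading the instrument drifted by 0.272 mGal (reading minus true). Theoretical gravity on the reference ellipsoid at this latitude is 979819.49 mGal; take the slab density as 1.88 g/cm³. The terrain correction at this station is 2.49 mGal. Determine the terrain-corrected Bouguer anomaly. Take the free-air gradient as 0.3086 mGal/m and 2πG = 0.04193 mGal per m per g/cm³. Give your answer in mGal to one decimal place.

Drift-corrected reading = 979222.18 − (0.272) = 979221.908 mGal
Free-air correction = 0.3086 × 2660.0 = 820.88 mGal
Free-air anomaly = 979221.908 − 979819.49 + (820.88) = 223.298 mGal
Bouguer slab correction = 0.04193 × 1.88 × 2660.0 = 209.68 mGal
Simple Bouguer anomaly = 223.298 − (209.68) = 13.618 mGal
Complete Bouguer anomaly = 13.618 + 2.49 = 16.108 mGal

16.1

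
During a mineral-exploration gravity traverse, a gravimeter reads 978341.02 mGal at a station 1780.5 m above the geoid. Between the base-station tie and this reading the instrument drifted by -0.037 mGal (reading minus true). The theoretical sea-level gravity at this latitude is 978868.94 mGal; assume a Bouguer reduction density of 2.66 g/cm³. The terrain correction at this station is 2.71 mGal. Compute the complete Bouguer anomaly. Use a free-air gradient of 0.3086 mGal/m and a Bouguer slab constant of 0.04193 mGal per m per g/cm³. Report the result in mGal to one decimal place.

-174.3

Drift-corrected reading = 978341.02 − (-0.037) = 978341.057 mGal
Free-air correction = 0.3086 × 1780.5 = 549.46 mGal
Free-air anomaly = 978341.057 − 978868.94 + (549.46) = 21.577 mGal
Bouguer slab correction = 0.04193 × 2.66 × 1780.5 = 198.59 mGal
Simple Bouguer anomaly = 21.577 − (198.59) = -177.013 mGal
Complete Bouguer anomaly = -177.013 + 2.71 = -174.303 mGal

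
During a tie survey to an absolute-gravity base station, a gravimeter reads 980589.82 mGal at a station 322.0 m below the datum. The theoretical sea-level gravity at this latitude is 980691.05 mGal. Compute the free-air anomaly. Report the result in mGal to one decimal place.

-200.6

Free-air correction = 0.3086 × -322.0 = -99.37 mGal
Free-air anomaly = 980589.82 − 980691.05 + (-99.37) = -200.60 mGal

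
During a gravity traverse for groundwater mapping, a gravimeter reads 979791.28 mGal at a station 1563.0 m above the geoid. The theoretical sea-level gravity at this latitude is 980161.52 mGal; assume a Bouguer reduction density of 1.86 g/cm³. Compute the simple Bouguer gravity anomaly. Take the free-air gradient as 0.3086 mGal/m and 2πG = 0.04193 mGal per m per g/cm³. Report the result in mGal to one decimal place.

-9.8

Free-air correction = 0.3086 × 1563.0 = 482.34 mGal
Free-air anomaly = 979791.28 − 980161.52 + (482.34) = 112.10 mGal
Bouguer slab correction = 0.04193 × 1.86 × 1563.0 = 121.90 mGal
Simple Bouguer anomaly = 112.10 − (121.90) = -9.80 mGal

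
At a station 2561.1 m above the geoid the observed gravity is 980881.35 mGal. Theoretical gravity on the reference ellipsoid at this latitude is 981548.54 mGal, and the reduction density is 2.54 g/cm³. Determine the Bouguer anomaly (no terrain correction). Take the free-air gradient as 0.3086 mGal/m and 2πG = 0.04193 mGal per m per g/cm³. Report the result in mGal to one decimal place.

Free-air correction = 0.3086 × 2561.1 = 790.36 mGal
Free-air anomaly = 980881.35 − 981548.54 + (790.36) = 123.17 mGal
Bouguer slab correction = 0.04193 × 2.54 × 2561.1 = 272.76 mGal
Simple Bouguer anomaly = 123.17 − (272.76) = -149.59 mGal

-149.6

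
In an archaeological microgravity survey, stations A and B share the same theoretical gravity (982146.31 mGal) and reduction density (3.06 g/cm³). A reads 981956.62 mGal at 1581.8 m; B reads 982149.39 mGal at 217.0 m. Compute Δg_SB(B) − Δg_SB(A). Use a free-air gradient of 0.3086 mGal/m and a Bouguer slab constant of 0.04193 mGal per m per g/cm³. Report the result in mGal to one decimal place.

-53.3

Δg_SB(A) = 981956.62 − 982146.31 + 0.3086×1581.8 − 0.04193×3.06×1581.8 = 95.50 mGal
Δg_SB(B) = 982149.39 − 982146.31 + 0.3086×217.0 − 0.04193×3.06×217.0 = 42.20 mGal
Difference = 42.20 − (95.50) = -53.30 mGal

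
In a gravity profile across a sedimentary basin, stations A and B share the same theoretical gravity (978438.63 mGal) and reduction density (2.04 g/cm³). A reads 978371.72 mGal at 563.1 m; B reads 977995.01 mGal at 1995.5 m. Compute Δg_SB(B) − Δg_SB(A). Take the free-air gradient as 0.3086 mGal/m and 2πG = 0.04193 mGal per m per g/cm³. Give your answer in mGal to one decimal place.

Δg_SB(A) = 978371.72 − 978438.63 + 0.3086×563.1 − 0.04193×2.04×563.1 = 58.70 mGal
Δg_SB(B) = 977995.01 − 978438.63 + 0.3086×1995.5 − 0.04193×2.04×1995.5 = 1.50 mGal
Difference = 1.50 − (58.70) = -57.20 mGal

-57.2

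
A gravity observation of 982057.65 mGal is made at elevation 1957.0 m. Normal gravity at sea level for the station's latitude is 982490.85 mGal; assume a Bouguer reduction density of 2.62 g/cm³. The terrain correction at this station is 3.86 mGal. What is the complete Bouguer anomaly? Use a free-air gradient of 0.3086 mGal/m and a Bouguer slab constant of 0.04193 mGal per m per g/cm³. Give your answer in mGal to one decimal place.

-40.4

Free-air correction = 0.3086 × 1957.0 = 603.93 mGal
Free-air anomaly = 982057.65 − 982490.85 + (603.93) = 170.73 mGal
Bouguer slab correction = 0.04193 × 2.62 × 1957.0 = 214.99 mGal
Simple Bouguer anomaly = 170.73 − (214.99) = -44.26 mGal
Complete Bouguer anomaly = -44.26 + 3.86 = -40.40 mGal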